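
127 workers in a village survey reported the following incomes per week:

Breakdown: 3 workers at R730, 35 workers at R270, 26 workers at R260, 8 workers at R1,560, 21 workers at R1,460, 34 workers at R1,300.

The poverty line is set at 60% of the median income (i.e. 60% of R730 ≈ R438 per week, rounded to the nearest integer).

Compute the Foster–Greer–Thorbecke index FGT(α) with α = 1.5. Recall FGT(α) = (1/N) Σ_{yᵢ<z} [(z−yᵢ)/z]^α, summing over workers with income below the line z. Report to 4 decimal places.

Incomes under z: 26×R260, 35×R270 (q = 61 of N = 127).
Normalized shortfalls: (438−260)/438 = 0.4064 (×26); (438−270)/438 = 0.3836 (×35).
Raised to α = 1.5: 0.25907 (×26); 0.23755 (×35).
Sum = 15.050053; FGT(1.5) = 15.050053 / 127 = 0.1185.

0.1185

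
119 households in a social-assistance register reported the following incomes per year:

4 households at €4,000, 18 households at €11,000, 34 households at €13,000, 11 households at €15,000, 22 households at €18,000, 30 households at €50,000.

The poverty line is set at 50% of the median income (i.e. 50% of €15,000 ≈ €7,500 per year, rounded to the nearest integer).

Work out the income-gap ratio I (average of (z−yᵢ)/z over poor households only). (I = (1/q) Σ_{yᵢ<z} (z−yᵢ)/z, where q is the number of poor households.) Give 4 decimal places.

Below z: 4×€4,000 (q = 4 of N = 119).
Relative gaps: 0.4667 (×4); sum = 1.866667.
The income-gap ratio divides by q (the poor only): 1.866667 / 4 = 0.4667.

0.4667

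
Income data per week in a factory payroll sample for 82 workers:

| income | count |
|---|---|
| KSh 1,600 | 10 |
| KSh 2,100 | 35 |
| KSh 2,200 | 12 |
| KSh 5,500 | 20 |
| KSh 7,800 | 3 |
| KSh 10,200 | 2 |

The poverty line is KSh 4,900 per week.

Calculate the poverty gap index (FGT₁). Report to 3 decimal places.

0.407

Incomes under z: 10×KSh 1,600, 35×KSh 2,100, 12×KSh 2,200 (q = 57 of N = 82).
Normalized shortfalls: (4900−1600)/4900 = 0.6735 (×10); (4900−2100)/4900 = 0.5714 (×35); (4900−2200)/4900 = 0.5510 (×12).
Sum of shortfalls = 33.346939; P₁ averages over all N: 33.346939 / 82 = 0.407.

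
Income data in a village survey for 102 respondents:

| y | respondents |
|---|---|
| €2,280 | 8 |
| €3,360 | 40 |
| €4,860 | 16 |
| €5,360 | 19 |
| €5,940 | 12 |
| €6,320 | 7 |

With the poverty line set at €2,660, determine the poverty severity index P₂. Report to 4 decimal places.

Incomes under z: 8×€2,280 (q = 8 of N = 102).
Gap ratios (z−y)/z: (2660−2280)/2660 = 0.1429 (×8).
Squared: 0.0204 (×8).
Sum = 0.163265; P₂ = 0.163265 / 102 = 0.0016.

0.0016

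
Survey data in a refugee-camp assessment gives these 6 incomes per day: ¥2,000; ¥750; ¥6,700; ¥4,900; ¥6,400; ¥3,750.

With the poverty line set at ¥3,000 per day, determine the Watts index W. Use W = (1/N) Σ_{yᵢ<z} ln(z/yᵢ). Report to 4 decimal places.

0.2986

Poor units: ¥750, ¥2,000 (q = 2 of N = 6).
Log gaps: ln(3000/750) = 1.3863; ln(3000/2000) = 0.4055.
W = 1.791759 / 6 = 0.2986.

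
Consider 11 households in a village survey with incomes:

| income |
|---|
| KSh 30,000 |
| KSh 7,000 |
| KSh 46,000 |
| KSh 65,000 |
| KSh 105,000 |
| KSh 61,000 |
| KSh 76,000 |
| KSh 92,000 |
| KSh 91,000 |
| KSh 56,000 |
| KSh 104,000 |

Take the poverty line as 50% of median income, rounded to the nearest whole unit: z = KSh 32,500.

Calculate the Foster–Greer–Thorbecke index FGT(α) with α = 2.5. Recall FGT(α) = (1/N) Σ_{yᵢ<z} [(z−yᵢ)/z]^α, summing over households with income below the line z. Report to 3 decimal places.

0.050

Poor units: KSh 7,000, KSh 30,000 (q = 2 of N = 11).
Normalized shortfalls: (32500−7000)/32500 = 0.7846; (32500−30000)/32500 = 0.0769.
Raised to α = 2.5: 0.54531; 0.00164.
Sum = 0.546949; FGT(2.5) = 0.546949 / 11 = 0.050.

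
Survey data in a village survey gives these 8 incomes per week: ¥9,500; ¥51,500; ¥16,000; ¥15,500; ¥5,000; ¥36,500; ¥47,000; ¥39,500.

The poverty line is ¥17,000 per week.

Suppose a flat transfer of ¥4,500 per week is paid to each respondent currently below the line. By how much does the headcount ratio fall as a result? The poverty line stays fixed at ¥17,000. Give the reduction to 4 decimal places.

Before: below the line — ¥5,000, ¥9,500, ¥15,500, ¥16,000; headcount ratio = 0.500000.
After the ¥4,500 transfer: below the line — ¥9,500, ¥14,000; headcount ratio = 0.250000.
Reduction = 0.500000 − 0.250000 = 0.2500.

0.2500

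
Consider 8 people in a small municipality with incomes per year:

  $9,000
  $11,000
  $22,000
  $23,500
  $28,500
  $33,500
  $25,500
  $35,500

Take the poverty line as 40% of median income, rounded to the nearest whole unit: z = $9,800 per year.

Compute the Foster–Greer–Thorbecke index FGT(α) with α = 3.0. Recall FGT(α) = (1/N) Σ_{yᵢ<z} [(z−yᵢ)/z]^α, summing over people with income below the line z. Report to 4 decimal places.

Poor units: $9,000 (q = 1 of N = 8).
Relative gaps: (9800−9000)/9800 = 0.0816.
Raised to α = 3.0: 0.00054.
Sum = 0.000544; FGT(3.0) = 0.000544 / 8 = 0.0001.

0.0001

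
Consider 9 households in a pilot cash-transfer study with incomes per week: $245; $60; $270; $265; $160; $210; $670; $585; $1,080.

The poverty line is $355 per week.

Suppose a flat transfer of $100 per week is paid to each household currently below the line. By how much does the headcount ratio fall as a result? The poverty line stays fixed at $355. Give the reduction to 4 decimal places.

Before: below the line — $60, $160, $210, $245, $265, $270; headcount ratio = 0.666667.
After the $100 transfer: below the line — $160, $260, $310, $345; headcount ratio = 0.444444.
Reduction = 0.666667 − 0.444444 = 0.2222.

0.2222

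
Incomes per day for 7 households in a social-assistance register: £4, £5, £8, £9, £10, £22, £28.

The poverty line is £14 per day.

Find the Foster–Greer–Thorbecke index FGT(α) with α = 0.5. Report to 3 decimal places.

Incomes under z: £4, £5, £8, £9, £10 (q = 5 of N = 7).
Gap ratios (z−y)/z: (14−4)/14 = 0.7143; (14−5)/14 = 0.6429; (14−8)/14 = 0.4286; (14−9)/14 = 0.3571; (14−10)/14 = 0.2857.
Raised to α = 0.5: 0.84515; 0.80178; 0.65465; 0.59761; 0.53452.
Sum = 3.433728; FGT(0.5) = 3.433728 / 7 = 0.491.

0.491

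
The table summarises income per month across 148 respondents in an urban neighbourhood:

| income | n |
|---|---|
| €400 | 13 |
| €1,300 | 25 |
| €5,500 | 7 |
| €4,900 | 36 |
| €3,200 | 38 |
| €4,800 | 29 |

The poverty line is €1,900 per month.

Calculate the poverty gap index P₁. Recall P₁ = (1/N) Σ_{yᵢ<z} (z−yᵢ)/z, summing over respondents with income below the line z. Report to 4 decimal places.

Below z: 13×€400, 25×€1,300 (q = 38 of N = 148).
Gap ratios (z−y)/z: (1900−400)/1900 = 0.7895 (×13); (1900−1300)/1900 = 0.3158 (×25).
Σ = 18.157895. Dividing by the full population N = 148 gives P₁ = 0.1227.

0.1227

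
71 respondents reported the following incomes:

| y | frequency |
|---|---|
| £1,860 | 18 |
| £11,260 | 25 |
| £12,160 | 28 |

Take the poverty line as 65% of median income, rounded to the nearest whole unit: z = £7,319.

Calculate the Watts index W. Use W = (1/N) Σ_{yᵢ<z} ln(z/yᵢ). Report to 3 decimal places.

0.347

Poor units: 18×£1,860 (q = 18 of N = 71).
ln(z/y) terms: ln(7319/1860) = 1.3699 (×18).
W = 24.658150 / 71 = 0.347.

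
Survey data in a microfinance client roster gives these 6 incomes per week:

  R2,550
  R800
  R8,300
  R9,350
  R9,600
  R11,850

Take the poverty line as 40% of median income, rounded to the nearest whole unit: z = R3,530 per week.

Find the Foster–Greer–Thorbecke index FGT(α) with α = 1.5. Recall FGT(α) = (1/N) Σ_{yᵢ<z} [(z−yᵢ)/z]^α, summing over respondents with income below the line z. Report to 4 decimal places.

Below the line: R800, R2,550 (q = 2 of N = 6).
Relative gaps: (3530−800)/3530 = 0.7734; (3530−2550)/3530 = 0.2776.
Raised to α = 1.5: 0.68011; 0.14628.
Sum = 0.826392; FGT(1.5) = 0.826392 / 6 = 0.1377.

0.1377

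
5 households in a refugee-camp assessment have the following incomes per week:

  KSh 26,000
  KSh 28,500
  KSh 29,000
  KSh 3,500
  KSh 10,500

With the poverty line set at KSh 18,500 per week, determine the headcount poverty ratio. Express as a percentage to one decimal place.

40.0%

2 of the 5 households have income below KSh 18,500.
H = 2/5 = 40.0%.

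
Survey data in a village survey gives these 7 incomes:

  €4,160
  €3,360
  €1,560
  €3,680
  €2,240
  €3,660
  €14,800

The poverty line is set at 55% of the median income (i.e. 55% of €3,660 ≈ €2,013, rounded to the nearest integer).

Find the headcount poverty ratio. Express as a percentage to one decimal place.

14.3%

1 of the 7 individuals have income below €2,013.
H = 1/7 = 14.3%.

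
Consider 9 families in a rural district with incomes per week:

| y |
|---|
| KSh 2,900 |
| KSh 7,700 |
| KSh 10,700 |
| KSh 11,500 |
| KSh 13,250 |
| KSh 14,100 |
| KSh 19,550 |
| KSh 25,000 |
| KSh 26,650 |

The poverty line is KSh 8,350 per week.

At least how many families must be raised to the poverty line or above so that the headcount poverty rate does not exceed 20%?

2 of the 9 families are poor, so H = 2/9 = 0.222.
A headcount ratio of at most 20% allows at most ⌊0.20 × 9⌋ = 1 poor families.
So at least 2 − 1 = 1 must be lifted.

1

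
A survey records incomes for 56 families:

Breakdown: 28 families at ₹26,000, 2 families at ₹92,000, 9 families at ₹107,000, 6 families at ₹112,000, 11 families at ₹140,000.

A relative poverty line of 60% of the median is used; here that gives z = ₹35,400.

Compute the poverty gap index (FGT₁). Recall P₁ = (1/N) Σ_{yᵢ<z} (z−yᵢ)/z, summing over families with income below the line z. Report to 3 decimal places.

Poor units: 28×₹26,000 (q = 28 of N = 56).
Normalized shortfalls: (35400−26000)/35400 = 0.2655 (×28).
Σ = 7.435028. Dividing by the full population N = 56 gives P₁ = 0.133.

0.133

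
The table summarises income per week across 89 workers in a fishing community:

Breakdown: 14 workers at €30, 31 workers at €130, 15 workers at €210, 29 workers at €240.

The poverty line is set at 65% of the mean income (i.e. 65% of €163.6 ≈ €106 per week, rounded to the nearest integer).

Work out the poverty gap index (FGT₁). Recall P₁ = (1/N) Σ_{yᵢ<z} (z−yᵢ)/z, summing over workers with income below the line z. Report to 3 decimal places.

0.113

Below the line: 14×€30 (q = 14 of N = 89).
Gap ratios (z−y)/z: (106−30)/106 = 0.7170 (×14).
Sum of shortfalls = 10.037736; P₁ averages over all N: 10.037736 / 89 = 0.113.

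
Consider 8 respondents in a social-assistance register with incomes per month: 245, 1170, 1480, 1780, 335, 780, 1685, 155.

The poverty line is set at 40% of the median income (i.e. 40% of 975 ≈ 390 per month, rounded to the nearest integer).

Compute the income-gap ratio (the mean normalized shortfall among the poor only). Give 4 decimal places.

Below the line: 155, 245, 335 (q = 3 of N = 8).
Shortfall ratios (z−y)/z: 0.6026, 0.3718, 0.1410; sum = 1.115385.
I averages over the q = 3 poor units only: 1.115385 / 3 = 0.3718.

0.3718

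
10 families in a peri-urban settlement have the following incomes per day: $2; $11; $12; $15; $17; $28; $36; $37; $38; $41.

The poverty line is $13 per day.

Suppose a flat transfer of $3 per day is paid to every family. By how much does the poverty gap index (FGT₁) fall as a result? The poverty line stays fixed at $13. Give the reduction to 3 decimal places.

Before: below the line — $2, $11, $12; poverty gap index (FGT₁) = 0.10769.
After the $3 transfer: below the line — $5; poverty gap index (FGT₁) = 0.06154.
Reduction = 0.10769 − 0.06154 = 0.046.

0.046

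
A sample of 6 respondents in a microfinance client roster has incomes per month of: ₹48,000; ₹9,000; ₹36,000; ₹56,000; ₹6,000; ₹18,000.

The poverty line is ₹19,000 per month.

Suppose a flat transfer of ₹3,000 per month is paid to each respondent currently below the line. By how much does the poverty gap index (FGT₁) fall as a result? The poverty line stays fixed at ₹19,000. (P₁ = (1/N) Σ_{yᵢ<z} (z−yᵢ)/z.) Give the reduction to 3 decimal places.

Before: below the line — ₹6,000, ₹9,000, ₹18,000; poverty gap index (FGT₁) = 0.21053.
After the ₹3,000 transfer: below the line — ₹9,000, ₹12,000; poverty gap index (FGT₁) = 0.14912.
Reduction = 0.21053 − 0.14912 = 0.061.

0.061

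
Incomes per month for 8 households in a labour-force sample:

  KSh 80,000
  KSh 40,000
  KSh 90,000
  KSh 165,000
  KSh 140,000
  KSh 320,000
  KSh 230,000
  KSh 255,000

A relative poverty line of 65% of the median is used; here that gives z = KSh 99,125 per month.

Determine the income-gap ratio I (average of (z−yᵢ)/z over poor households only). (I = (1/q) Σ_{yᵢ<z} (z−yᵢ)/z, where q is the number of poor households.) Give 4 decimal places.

Poor units: KSh 40,000, KSh 80,000, KSh 90,000 (q = 3 of N = 8).
Relative gaps: 0.5965, 0.1929, 0.0921; sum = 0.881463.
The income-gap ratio divides by q (the poor only): 0.881463 / 3 = 0.2938.

0.2938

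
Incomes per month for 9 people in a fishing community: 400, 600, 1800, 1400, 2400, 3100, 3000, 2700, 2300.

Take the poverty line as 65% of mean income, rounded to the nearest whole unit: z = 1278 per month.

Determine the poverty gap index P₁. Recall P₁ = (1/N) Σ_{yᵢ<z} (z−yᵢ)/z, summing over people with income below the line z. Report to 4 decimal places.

0.1353

Below the line: 400, 600 (q = 2 of N = 9).
Relative gaps: (1278−400)/1278 = 0.6870; (1278−600)/1278 = 0.5305.
Σ = 1.217527. Dividing by the full population N = 9 gives P₁ = 0.1353.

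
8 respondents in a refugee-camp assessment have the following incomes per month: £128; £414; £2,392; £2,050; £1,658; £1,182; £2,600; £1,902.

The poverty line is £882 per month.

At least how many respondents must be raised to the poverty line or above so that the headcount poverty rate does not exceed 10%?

Currently q = 2 of N = 8 are below the line (H = 0.250).
A headcount ratio of at most 10% allows at most ⌊0.10 × 8⌋ = 0 poor respondents.
So at least 2 − 0 = 2 must be lifted.

2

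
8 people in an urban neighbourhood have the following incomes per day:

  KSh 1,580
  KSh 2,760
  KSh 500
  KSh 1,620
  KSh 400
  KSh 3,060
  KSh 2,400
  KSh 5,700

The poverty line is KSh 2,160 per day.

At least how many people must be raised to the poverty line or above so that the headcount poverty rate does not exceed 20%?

4 of the 8 people are poor, so H = 4/8 = 0.500.
A headcount ratio of at most 20% allows at most ⌊0.20 × 8⌋ = 1 poor people.
So at least 4 − 1 = 3 must be lifted.

3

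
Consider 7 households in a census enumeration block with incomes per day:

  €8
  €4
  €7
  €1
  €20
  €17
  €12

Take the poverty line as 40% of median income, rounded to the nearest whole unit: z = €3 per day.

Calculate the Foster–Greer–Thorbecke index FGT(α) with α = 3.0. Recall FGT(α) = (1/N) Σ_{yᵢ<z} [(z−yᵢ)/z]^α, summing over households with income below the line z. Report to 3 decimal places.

0.042

Incomes under z: €1 (q = 1 of N = 7).
Gap ratios (z−y)/z: (3−1)/3 = 0.6667.
Raised to α = 3.0: 0.29630.
Sum = 0.296296; FGT(3.0) = 0.296296 / 7 = 0.042.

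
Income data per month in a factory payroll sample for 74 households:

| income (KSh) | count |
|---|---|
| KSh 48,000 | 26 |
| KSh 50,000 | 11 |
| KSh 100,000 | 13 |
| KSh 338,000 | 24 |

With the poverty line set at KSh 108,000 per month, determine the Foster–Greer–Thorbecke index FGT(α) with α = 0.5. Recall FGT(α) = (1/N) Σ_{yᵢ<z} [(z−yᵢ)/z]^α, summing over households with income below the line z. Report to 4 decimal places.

0.4186

Below the line: 26×KSh 48,000, 11×KSh 50,000, 13×KSh 100,000 (q = 50 of N = 74).
Normalized shortfalls: (108000−48000)/108000 = 0.5556 (×26); (108000−50000)/108000 = 0.5370 (×11); (108000−100000)/108000 = 0.0741 (×13).
Raised to α = 0.5: 0.74536 (×26); 0.73283 (×11); 0.27217 (×13).
Sum = 30.978517; FGT(0.5) = 30.978517 / 74 = 0.4186.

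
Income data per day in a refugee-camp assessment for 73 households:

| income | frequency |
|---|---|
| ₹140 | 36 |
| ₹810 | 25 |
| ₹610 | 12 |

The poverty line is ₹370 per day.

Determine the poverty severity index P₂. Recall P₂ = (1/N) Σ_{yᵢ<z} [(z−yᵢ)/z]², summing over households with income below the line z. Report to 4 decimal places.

0.1906

Incomes under z: 36×₹140 (q = 36 of N = 73).
Gap ratios (z−y)/z: (370−140)/370 = 0.6216 (×36).
Squared: 0.3864 (×36).
Sum = 13.910884; P₂ = 13.910884 / 73 = 0.1906.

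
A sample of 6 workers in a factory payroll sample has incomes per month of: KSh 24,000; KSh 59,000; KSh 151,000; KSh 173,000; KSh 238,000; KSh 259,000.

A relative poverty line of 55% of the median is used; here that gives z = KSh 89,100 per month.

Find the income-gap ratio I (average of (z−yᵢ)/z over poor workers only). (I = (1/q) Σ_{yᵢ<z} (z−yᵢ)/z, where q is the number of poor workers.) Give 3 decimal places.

0.534

Incomes under z: KSh 24,000, KSh 59,000 (q = 2 of N = 6).
Shortfall ratios (z−y)/z: 0.7306, 0.3378; sum = 1.068462.
The income-gap ratio divides by q (the poor only): 1.068462 / 2 = 0.534.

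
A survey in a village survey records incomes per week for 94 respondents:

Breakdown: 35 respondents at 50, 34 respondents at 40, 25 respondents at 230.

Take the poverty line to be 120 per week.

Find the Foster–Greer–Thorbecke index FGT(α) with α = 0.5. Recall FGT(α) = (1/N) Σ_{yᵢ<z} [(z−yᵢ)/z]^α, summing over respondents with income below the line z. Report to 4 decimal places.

Poor units: 34×40, 35×50 (q = 69 of N = 94).
Shortfall ratios: (120−40)/120 = 0.6667 (×34); (120−50)/120 = 0.5833 (×35).
Raised to α = 0.5: 0.81650 (×34); 0.76376 (×35).
Sum = 54.492575; FGT(0.5) = 54.492575 / 94 = 0.5797.

0.5797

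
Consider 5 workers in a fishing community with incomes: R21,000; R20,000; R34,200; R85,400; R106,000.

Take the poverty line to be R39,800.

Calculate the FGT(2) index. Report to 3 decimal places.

0.098

Incomes under z: R20,000, R21,000, R34,200 (q = 3 of N = 5).
Normalized shortfalls: (39800−20000)/39800 = 0.4975; (39800−21000)/39800 = 0.4724; (39800−34200)/39800 = 0.1407.
Squared: 0.2475; 0.2231; 0.0198.
Sum = 0.490417; P₂ = 0.490417 / 5 = 0.098.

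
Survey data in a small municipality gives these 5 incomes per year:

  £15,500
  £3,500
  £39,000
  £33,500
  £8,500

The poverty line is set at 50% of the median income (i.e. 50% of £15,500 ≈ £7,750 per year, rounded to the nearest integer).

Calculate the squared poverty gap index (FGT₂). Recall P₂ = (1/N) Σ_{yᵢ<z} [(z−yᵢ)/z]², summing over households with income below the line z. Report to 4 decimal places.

Poor units: £3,500 (q = 1 of N = 5).
Shortfall ratios: (7750−3500)/7750 = 0.5484.
Squared: 0.3007.
Sum = 0.300728; P₂ = 0.300728 / 5 = 0.0601.

0.0601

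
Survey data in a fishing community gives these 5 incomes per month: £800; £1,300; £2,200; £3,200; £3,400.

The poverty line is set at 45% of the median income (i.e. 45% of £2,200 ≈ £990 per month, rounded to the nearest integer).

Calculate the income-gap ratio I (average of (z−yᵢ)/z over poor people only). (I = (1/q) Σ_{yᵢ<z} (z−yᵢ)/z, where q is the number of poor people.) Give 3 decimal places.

0.192

Below the line: £800 (q = 1 of N = 5).
Relative gaps: 0.1919; sum = 0.191919.
I averages over the q = 1 poor units only: 0.191919 / 1 = 0.192.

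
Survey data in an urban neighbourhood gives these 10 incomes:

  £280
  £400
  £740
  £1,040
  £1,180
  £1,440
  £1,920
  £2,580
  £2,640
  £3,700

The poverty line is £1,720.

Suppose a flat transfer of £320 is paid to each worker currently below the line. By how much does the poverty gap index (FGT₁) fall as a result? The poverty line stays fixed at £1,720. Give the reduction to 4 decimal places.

0.1093

Before: below the line — £280, £400, £740, £1,040, £1,180, £1,440; poverty gap index (FGT₁) = 0.304651.
After the £320 transfer: below the line — £600, £720, £1,060, £1,360, £1,500; poverty gap index (FGT₁) = 0.195349.
Reduction = 0.304651 − 0.195349 = 0.1093.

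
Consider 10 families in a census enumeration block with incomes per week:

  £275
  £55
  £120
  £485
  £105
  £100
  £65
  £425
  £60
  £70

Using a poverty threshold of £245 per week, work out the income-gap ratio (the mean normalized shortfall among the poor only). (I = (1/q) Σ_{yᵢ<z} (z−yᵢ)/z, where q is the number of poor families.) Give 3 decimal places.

0.665

Poor units: £55, £60, £65, £70, £100, £105, £120 (q = 7 of N = 10).
Shortfall ratios (z−y)/z: 0.7755, 0.7551, 0.7347, 0.7143, 0.5918, 0.5714, 0.5102; sum = 4.653061.
The income-gap ratio divides by q (the poor only): 4.653061 / 7 = 0.665.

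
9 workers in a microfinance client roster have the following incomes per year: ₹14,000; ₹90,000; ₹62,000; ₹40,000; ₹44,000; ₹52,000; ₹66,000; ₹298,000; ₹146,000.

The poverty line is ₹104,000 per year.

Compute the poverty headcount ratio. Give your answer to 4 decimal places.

7 of the 9 workers have income below ₹104,000.
H = 7/9 = 0.7778.

0.7778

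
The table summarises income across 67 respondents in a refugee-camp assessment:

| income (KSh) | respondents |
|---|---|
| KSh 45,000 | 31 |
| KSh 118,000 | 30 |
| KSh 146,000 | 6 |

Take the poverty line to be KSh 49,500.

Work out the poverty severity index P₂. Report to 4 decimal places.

Below the line: 31×KSh 45,000 (q = 31 of N = 67).
Gap ratios (z−y)/z: (49500−45000)/49500 = 0.0909 (×31).
Squared: 0.0083 (×31).
Sum = 0.256198; P₂ = 0.256198 / 67 = 0.0038.

0.0038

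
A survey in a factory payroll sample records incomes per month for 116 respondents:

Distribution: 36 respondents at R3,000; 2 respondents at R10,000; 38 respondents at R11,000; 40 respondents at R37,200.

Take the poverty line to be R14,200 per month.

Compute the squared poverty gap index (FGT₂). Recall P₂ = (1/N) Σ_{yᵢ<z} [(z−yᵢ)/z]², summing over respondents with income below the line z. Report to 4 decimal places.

Below the line: 36×R3,000, 2×R10,000, 38×R11,000 (q = 76 of N = 116).
Gap ratios (z−y)/z: (14200−3000)/14200 = 0.7887 (×36); (14200−10000)/14200 = 0.2958 (×2); (14200−11000)/14200 = 0.2254 (×38).
Squared: 0.6221 (×36); 0.0875 (×2); 0.0508 (×38).
Sum = 24.500298; P₂ = 24.500298 / 116 = 0.2112.

0.2112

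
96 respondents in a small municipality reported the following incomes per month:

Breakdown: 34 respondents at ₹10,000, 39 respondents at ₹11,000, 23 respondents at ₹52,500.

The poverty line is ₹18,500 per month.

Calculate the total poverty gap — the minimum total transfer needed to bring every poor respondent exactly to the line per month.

Below z: 34×₹10,000, 39×₹11,000 (q = 73 of N = 96).
Individual gaps: 34×(18500−10000) = 289000; 39×(18500−11000) = 292500.
Aggregate gap = ₹581,500.

₹581,500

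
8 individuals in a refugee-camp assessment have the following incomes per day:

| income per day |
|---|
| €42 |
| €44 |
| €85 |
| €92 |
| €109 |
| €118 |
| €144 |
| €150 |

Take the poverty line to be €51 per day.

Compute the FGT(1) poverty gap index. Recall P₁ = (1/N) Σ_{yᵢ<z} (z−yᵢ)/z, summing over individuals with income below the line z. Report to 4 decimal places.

0.0392

Poor units: €42, €44 (q = 2 of N = 8).
Shortfall ratios: (51−42)/51 = 0.1765; (51−44)/51 = 0.1373.
Σ = 0.313725. Dividing by the full population N = 8 gives P₁ = 0.0392.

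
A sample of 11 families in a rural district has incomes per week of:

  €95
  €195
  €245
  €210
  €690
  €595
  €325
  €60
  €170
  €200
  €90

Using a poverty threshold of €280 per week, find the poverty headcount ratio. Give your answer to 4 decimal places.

8 of the 11 families have income below €280.
H = 8/11 = 0.7273.

0.7273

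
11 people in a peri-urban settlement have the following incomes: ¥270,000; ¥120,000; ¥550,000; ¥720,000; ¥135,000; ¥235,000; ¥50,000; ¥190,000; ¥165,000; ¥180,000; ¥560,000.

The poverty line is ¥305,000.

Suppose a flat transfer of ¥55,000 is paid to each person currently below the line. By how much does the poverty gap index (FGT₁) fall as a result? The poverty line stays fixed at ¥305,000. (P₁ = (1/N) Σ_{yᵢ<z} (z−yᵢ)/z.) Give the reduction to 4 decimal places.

Before: below the line — ¥50,000, ¥120,000, ¥135,000, ¥165,000, ¥180,000, ¥190,000, ¥235,000, ¥270,000; poverty gap index (FGT₁) = 0.326379.
After the ¥55,000 transfer: below the line — ¥105,000, ¥175,000, ¥190,000, ¥220,000, ¥235,000, ¥245,000, ¥290,000; poverty gap index (FGT₁) = 0.201192.
Reduction = 0.326379 − 0.201192 = 0.1252.

0.1252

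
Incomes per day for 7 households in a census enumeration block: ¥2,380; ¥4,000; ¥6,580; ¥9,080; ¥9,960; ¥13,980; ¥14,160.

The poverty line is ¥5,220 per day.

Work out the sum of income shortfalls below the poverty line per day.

Below the line: ¥2,380, ¥4,000 (q = 2 of N = 7).
Individual gaps: 5220−2380 = 2840; 5220−4000 = 1220.
Aggregate gap = ¥4,060.

¥4,060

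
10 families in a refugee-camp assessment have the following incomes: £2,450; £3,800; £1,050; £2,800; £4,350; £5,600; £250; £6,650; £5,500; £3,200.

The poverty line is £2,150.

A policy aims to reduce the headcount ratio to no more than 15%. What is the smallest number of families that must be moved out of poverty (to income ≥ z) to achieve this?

1

Currently q = 2 of N = 10 are below the line (H = 0.200).
A headcount ratio of at most 15% allows at most ⌊0.15 × 10⌋ = 1 poor families.
So at least 2 − 1 = 1 must be lifted.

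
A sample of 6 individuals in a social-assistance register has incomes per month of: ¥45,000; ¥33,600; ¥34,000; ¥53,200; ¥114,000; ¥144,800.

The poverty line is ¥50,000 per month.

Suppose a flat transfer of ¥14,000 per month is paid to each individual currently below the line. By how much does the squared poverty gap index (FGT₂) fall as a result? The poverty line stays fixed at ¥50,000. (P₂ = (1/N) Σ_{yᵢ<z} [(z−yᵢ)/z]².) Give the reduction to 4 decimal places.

Before: below the line — ¥33,600, ¥34,000, ¥45,000; squared poverty gap index (FGT₂) = 0.036664.
After the ¥14,000 transfer: below the line — ¥47,600, ¥48,000; squared poverty gap index (FGT₂) = 0.000651.
Reduction = 0.036664 − 0.000651 = 0.0360.

0.0360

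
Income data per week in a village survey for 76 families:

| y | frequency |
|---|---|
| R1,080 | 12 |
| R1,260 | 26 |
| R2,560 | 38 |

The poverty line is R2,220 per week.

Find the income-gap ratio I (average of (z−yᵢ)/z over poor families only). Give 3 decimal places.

Incomes under z: 12×R1,080, 26×R1,260 (q = 38 of N = 76).
Relative gaps: 0.5135 (×12), 0.4324 (×26); sum = 17.405405.
The income-gap ratio divides by q (the poor only): 17.405405 / 38 = 0.458.

0.458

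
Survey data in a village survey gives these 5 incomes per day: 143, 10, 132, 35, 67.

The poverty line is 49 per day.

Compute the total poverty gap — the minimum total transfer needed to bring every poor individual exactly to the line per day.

Below the line: 10, 35 (q = 2 of N = 5).
Individual gaps: 49−10 = 39; 49−35 = 14.
Aggregate gap = 53.

53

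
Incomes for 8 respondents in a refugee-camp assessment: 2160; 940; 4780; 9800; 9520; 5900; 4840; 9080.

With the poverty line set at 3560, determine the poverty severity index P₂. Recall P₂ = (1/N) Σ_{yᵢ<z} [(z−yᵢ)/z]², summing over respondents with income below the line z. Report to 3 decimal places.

Incomes under z: 940, 2160 (q = 2 of N = 8).
Relative gaps: (3560−940)/3560 = 0.7360; (3560−2160)/3560 = 0.3933.
Squared: 0.5416; 0.1547.
Sum = 0.696282; P₂ = 0.696282 / 8 = 0.087.

0.087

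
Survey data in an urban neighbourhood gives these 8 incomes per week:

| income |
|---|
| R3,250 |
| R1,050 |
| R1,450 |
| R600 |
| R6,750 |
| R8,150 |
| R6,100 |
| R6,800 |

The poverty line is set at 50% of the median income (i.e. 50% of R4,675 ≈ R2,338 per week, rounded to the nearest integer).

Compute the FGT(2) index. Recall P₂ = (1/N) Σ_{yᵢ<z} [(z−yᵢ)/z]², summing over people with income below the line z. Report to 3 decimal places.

Poor units: R600, R1,050, R1,450 (q = 3 of N = 8).
Gap ratios (z−y)/z: (2338−600)/2338 = 0.7434; (2338−1050)/2338 = 0.5509; (2338−1450)/2338 = 0.3798.
Squared: 0.5526; 0.3035; 0.1443.
Sum = 1.000345; P₂ = 1.000345 / 8 = 0.125.

0.125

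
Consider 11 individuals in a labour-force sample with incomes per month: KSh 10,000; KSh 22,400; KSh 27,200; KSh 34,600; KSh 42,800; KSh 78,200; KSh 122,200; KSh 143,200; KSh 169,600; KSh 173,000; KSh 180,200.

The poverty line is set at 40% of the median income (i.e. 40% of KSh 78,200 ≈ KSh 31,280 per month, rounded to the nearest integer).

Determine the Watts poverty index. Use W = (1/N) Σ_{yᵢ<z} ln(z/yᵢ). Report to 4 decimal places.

Poor units: KSh 10,000, KSh 22,400, KSh 27,200 (q = 3 of N = 11).
Log shortfalls: ln(31280/10000) = 1.1404; ln(31280/22400) = 0.3339; ln(31280/27200) = 0.1398.
W = 1.614074 / 11 = 0.1467.

0.1467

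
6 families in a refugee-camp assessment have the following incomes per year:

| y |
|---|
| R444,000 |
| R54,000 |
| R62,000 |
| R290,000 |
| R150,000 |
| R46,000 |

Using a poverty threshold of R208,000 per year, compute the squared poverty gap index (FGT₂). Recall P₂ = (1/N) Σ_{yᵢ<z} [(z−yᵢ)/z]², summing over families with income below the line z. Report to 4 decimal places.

Below the line: R46,000, R54,000, R62,000, R150,000 (q = 4 of N = 6).
Gap ratios (z−y)/z: (208000−46000)/208000 = 0.7788; (208000−54000)/208000 = 0.7404; (208000−62000)/208000 = 0.7019; (208000−150000)/208000 = 0.2788.
Squared: 0.6066; 0.5482; 0.4927; 0.0778.
Sum = 1.725222; P₂ = 1.725222 / 6 = 0.2875.

0.2875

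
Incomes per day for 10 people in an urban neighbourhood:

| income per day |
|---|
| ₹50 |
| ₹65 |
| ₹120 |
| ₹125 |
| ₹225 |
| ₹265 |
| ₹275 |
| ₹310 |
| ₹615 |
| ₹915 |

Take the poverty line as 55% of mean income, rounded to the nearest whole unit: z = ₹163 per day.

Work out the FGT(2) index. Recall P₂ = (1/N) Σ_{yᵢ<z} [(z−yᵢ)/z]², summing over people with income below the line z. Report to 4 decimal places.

0.0966

Incomes under z: ₹50, ₹65, ₹120, ₹125 (q = 4 of N = 10).
Relative gaps: (163−50)/163 = 0.6933; (163−65)/163 = 0.6012; (163−120)/163 = 0.2638; (163−125)/163 = 0.2331.
Squared: 0.4806; 0.3615; 0.0696; 0.0543.
Sum = 0.966013; P₂ = 0.966013 / 10 = 0.0966.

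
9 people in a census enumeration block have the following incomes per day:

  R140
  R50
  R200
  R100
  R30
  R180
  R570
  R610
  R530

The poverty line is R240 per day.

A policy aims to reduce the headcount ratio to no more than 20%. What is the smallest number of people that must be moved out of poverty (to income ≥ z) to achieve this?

Currently q = 6 of N = 9 are below the line (H = 0.667).
A headcount ratio of at most 20% allows at most ⌊0.20 × 9⌋ = 1 poor people.
So at least 6 − 1 = 5 must be lifted.

5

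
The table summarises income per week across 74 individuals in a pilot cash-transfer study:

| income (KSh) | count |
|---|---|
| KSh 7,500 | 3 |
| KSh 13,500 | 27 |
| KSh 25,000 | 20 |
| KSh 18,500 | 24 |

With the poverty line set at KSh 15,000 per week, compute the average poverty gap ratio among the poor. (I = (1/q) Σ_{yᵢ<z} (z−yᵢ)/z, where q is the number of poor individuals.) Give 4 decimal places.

0.1400

Below the line: 3×KSh 7,500, 27×KSh 13,500 (q = 30 of N = 74).
Relative gaps: 0.5000 (×3), 0.1000 (×27); sum = 4.200000.
I averages over the q = 30 poor units only: 4.200000 / 30 = 0.1400.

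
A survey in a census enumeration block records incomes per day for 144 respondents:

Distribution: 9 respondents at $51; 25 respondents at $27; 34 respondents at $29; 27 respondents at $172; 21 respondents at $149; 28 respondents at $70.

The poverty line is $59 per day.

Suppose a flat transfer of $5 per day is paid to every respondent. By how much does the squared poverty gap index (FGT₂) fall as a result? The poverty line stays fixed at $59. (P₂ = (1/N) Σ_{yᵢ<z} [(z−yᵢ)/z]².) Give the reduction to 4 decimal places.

0.0344

Before: below the line — 25×$27, 34×$29, 9×$51; squared poverty gap index (FGT₂) = 0.113266.
After the $5 transfer: below the line — 25×$32, 34×$34, 9×$56; squared poverty gap index (FGT₂) = 0.078913.
Reduction = 0.113266 − 0.078913 = 0.0344.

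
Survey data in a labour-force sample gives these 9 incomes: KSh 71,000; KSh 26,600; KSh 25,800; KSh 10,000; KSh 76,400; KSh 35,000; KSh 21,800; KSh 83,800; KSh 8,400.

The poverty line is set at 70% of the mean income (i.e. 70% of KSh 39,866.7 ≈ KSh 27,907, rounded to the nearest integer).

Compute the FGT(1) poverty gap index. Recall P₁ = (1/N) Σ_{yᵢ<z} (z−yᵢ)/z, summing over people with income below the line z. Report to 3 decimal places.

0.187

Poor units: KSh 8,400, KSh 10,000, KSh 21,800, KSh 25,800, KSh 26,600 (q = 5 of N = 9).
Gap ratios (z−y)/z: (27907−8400)/27907 = 0.6990; (27907−10000)/27907 = 0.6417; (27907−21800)/27907 = 0.2188; (27907−25800)/27907 = 0.0755; (27907−26600)/27907 = 0.0468.
Σ = 1.681836. Dividing by the full population N = 9 gives P₁ = 0.187.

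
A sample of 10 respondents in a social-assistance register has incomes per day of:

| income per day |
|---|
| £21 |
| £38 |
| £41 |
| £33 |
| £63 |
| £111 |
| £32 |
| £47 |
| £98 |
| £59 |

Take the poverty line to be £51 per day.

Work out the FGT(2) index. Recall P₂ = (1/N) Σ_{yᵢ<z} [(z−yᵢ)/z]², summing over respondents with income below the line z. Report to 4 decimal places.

Below the line: £21, £32, £33, £38, £41, £47 (q = 6 of N = 10).
Normalized shortfalls: (51−21)/51 = 0.5882; (51−32)/51 = 0.3725; (51−33)/51 = 0.3529; (51−38)/51 = 0.2549; (51−41)/51 = 0.1961; (51−47)/51 = 0.0784.
Squared: 0.3460; 0.1388; 0.1246; 0.0650; 0.0384; 0.0062.
Sum = 0.718954; P₂ = 0.718954 / 10 = 0.0719.

0.0719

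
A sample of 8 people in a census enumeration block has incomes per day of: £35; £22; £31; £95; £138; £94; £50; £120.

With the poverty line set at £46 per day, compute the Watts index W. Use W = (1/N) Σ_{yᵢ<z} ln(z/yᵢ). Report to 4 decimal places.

0.1757

Below z: £22, £31, £35 (q = 3 of N = 8).
ln(z/y) terms: ln(46/22) = 0.7376; ln(46/31) = 0.3947; ln(46/35) = 0.2733.
W = 1.405546 / 8 = 0.1757.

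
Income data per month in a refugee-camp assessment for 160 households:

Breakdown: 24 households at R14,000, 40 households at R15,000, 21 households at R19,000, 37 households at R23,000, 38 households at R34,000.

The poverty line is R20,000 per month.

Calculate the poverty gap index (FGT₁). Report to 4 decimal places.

Poor units: 24×R14,000, 40×R15,000, 21×R19,000 (q = 85 of N = 160).
Shortfall ratios: (20000−14000)/20000 = 0.3000 (×24); (20000−15000)/20000 = 0.2500 (×40); (20000−19000)/20000 = 0.0500 (×21).
Sum of shortfalls = 18.250000; P₁ averages over all N: 18.250000 / 160 = 0.1141.

0.1141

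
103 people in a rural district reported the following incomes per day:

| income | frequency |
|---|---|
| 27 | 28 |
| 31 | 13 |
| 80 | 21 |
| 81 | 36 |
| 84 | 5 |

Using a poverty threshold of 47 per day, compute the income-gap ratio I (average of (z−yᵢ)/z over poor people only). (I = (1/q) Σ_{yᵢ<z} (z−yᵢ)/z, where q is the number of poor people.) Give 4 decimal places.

0.3985

Poor units: 28×27, 13×31 (q = 41 of N = 103).
Relative gaps: 0.4255 (×28), 0.3404 (×13); sum = 16.340426.
The income-gap ratio divides by q (the poor only): 16.340426 / 41 = 0.3985.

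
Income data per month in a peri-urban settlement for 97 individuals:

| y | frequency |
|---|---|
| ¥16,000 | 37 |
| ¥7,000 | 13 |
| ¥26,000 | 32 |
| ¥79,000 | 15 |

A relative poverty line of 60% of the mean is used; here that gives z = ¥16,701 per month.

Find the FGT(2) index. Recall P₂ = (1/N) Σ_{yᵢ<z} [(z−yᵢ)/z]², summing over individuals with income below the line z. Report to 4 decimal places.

Incomes under z: 13×¥7,000, 37×¥16,000 (q = 50 of N = 97).
Normalized shortfalls: (16701−7000)/16701 = 0.5809 (×13); (16701−16000)/16701 = 0.0420 (×37).
Squared: 0.3374 (×13); 0.0018 (×37).
Sum = 4.451416; P₂ = 4.451416 / 97 = 0.0459.

0.0459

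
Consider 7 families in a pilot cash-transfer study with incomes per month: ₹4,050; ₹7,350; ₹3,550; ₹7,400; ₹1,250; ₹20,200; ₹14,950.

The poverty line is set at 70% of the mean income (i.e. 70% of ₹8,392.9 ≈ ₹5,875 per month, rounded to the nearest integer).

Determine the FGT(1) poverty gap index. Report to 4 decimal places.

0.2134

Poor units: ₹1,250, ₹3,550, ₹4,050 (q = 3 of N = 7).
Shortfall ratios: (5875−1250)/5875 = 0.7872; (5875−3550)/5875 = 0.3957; (5875−4050)/5875 = 0.3106.
Σ = 1.493617. Dividing by the full population N = 7 gives P₁ = 0.2134.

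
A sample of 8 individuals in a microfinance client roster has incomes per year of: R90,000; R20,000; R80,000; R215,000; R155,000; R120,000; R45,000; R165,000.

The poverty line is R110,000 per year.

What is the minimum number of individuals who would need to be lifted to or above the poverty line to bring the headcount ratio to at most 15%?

3

Currently q = 4 of N = 8 are below the line (H = 0.500).
A headcount ratio of at most 15% allows at most ⌊0.15 × 8⌋ = 1 poor individuals.
So at least 4 − 1 = 3 must be lifted.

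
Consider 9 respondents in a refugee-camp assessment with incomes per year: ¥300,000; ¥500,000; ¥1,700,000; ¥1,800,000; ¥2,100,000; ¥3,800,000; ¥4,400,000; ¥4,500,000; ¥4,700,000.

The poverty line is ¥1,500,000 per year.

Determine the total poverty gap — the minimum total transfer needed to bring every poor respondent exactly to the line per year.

¥2,200,000

Incomes under z: ¥300,000, ¥500,000 (q = 2 of N = 9).
Individual gaps: 1500000−300000 = 1200000; 1500000−500000 = 1000000.
Aggregate gap = ¥2,200,000.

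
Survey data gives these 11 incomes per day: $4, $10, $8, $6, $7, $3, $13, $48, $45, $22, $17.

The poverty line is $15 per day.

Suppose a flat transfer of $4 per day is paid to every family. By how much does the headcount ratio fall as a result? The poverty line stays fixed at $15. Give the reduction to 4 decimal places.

Before: below the line — $3, $4, $6, $7, $8, $10, $13; headcount ratio = 0.636364.
After the $4 transfer: below the line — $7, $8, $10, $11, $12, $14; headcount ratio = 0.545455.
Reduction = 0.636364 − 0.545455 = 0.0909.

0.0909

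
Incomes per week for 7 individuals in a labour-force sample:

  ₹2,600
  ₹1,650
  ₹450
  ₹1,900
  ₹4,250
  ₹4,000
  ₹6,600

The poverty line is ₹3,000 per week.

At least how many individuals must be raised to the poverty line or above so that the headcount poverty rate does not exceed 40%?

Currently q = 4 of N = 7 are below the line (H = 0.571).
A headcount ratio of at most 40% allows at most ⌊0.40 × 7⌋ = 2 poor individuals.
So at least 4 − 2 = 2 must be lifted.

2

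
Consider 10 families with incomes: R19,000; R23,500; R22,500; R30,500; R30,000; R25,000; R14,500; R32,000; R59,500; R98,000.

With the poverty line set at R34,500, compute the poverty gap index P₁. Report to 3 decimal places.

0.229

Incomes under z: R14,500, R19,000, R22,500, R23,500, R25,000, R30,000, R30,500, R32,000 (q = 8 of N = 10).
Relative gaps: (34500−14500)/34500 = 0.5797; (34500−19000)/34500 = 0.4493; (34500−22500)/34500 = 0.3478; (34500−23500)/34500 = 0.3188; (34500−25000)/34500 = 0.2754; (34500−30000)/34500 = 0.1304; (34500−30500)/34500 = 0.1159; (34500−32000)/34500 = 0.0725.
Σ = 2.289855. Dividing by the full population N = 10 gives P₁ = 0.229.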